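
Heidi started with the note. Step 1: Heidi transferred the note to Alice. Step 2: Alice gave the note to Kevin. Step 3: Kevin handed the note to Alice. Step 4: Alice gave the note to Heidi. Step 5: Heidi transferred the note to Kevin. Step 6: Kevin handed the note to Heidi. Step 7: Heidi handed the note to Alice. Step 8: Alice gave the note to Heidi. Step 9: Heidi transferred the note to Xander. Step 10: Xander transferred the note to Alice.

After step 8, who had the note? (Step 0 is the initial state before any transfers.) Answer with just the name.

Answer: Heidi

Derivation:
Tracking the note holder through step 8:
After step 0 (start): Heidi
After step 1: Alice
After step 2: Kevin
After step 3: Alice
After step 4: Heidi
After step 5: Kevin
After step 6: Heidi
After step 7: Alice
After step 8: Heidi

At step 8, the holder is Heidi.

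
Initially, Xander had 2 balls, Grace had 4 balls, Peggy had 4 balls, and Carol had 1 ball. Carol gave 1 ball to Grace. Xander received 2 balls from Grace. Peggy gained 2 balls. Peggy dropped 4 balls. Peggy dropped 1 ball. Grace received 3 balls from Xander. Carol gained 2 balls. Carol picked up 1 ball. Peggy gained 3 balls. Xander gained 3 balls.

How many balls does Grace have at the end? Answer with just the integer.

Answer: 6

Derivation:
Tracking counts step by step:
Start: Xander=2, Grace=4, Peggy=4, Carol=1
Event 1 (Carol -> Grace, 1): Carol: 1 -> 0, Grace: 4 -> 5. State: Xander=2, Grace=5, Peggy=4, Carol=0
Event 2 (Grace -> Xander, 2): Grace: 5 -> 3, Xander: 2 -> 4. State: Xander=4, Grace=3, Peggy=4, Carol=0
Event 3 (Peggy +2): Peggy: 4 -> 6. State: Xander=4, Grace=3, Peggy=6, Carol=0
Event 4 (Peggy -4): Peggy: 6 -> 2. State: Xander=4, Grace=3, Peggy=2, Carol=0
Event 5 (Peggy -1): Peggy: 2 -> 1. State: Xander=4, Grace=3, Peggy=1, Carol=0
Event 6 (Xander -> Grace, 3): Xander: 4 -> 1, Grace: 3 -> 6. State: Xander=1, Grace=6, Peggy=1, Carol=0
Event 7 (Carol +2): Carol: 0 -> 2. State: Xander=1, Grace=6, Peggy=1, Carol=2
Event 8 (Carol +1): Carol: 2 -> 3. State: Xander=1, Grace=6, Peggy=1, Carol=3
Event 9 (Peggy +3): Peggy: 1 -> 4. State: Xander=1, Grace=6, Peggy=4, Carol=3
Event 10 (Xander +3): Xander: 1 -> 4. State: Xander=4, Grace=6, Peggy=4, Carol=3

Grace's final count: 6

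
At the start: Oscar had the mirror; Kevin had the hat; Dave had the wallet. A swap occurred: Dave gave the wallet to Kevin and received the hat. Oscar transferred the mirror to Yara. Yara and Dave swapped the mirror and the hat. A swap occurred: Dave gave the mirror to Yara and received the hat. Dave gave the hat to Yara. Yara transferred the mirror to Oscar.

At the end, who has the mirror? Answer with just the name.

Answer: Oscar

Derivation:
Tracking all object holders:
Start: mirror:Oscar, hat:Kevin, wallet:Dave
Event 1 (swap wallet<->hat: now wallet:Kevin, hat:Dave). State: mirror:Oscar, hat:Dave, wallet:Kevin
Event 2 (give mirror: Oscar -> Yara). State: mirror:Yara, hat:Dave, wallet:Kevin
Event 3 (swap mirror<->hat: now mirror:Dave, hat:Yara). State: mirror:Dave, hat:Yara, wallet:Kevin
Event 4 (swap mirror<->hat: now mirror:Yara, hat:Dave). State: mirror:Yara, hat:Dave, wallet:Kevin
Event 5 (give hat: Dave -> Yara). State: mirror:Yara, hat:Yara, wallet:Kevin
Event 6 (give mirror: Yara -> Oscar). State: mirror:Oscar, hat:Yara, wallet:Kevin

Final state: mirror:Oscar, hat:Yara, wallet:Kevin
The mirror is held by Oscar.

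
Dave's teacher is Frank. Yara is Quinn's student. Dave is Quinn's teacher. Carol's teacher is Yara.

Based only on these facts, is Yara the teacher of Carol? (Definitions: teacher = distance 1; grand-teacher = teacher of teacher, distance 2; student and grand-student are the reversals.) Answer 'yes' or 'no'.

Reconstructing the teacher chain from the given facts:
  Frank -> Dave -> Quinn -> Yara -> Carol
(each arrow means 'teacher of the next')
Positions in the chain (0 = top):
  position of Frank: 0
  position of Dave: 1
  position of Quinn: 2
  position of Yara: 3
  position of Carol: 4

Yara is at position 3, Carol is at position 4; signed distance (j - i) = 1.
'teacher' requires j - i = 1. Actual distance is 1, so the relation HOLDS.

Answer: yes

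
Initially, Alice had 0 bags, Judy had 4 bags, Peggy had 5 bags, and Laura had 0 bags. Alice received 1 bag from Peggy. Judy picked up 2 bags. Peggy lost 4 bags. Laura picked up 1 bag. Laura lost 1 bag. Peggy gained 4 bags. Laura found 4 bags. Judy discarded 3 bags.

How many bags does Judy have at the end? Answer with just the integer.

Tracking counts step by step:
Start: Alice=0, Judy=4, Peggy=5, Laura=0
Event 1 (Peggy -> Alice, 1): Peggy: 5 -> 4, Alice: 0 -> 1. State: Alice=1, Judy=4, Peggy=4, Laura=0
Event 2 (Judy +2): Judy: 4 -> 6. State: Alice=1, Judy=6, Peggy=4, Laura=0
Event 3 (Peggy -4): Peggy: 4 -> 0. State: Alice=1, Judy=6, Peggy=0, Laura=0
Event 4 (Laura +1): Laura: 0 -> 1. State: Alice=1, Judy=6, Peggy=0, Laura=1
Event 5 (Laura -1): Laura: 1 -> 0. State: Alice=1, Judy=6, Peggy=0, Laura=0
Event 6 (Peggy +4): Peggy: 0 -> 4. State: Alice=1, Judy=6, Peggy=4, Laura=0
Event 7 (Laura +4): Laura: 0 -> 4. State: Alice=1, Judy=6, Peggy=4, Laura=4
Event 8 (Judy -3): Judy: 6 -> 3. State: Alice=1, Judy=3, Peggy=4, Laura=4

Judy's final count: 3

Answer: 3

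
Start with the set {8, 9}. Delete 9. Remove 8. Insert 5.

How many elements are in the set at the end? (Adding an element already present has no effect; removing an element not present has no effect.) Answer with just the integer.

Tracking the set through each operation:
Start: {8, 9}
Event 1 (remove 9): removed. Set: {8}
Event 2 (remove 8): removed. Set: {}
Event 3 (add 5): added. Set: {5}

Final set: {5} (size 1)

Answer: 1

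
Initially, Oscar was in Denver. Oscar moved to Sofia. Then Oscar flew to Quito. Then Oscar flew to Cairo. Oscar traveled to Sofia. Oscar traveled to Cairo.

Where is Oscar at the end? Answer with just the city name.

Answer: Cairo

Derivation:
Tracking Oscar's location:
Start: Oscar is in Denver.
After move 1: Denver -> Sofia. Oscar is in Sofia.
After move 2: Sofia -> Quito. Oscar is in Quito.
After move 3: Quito -> Cairo. Oscar is in Cairo.
After move 4: Cairo -> Sofia. Oscar is in Sofia.
After move 5: Sofia -> Cairo. Oscar is in Cairo.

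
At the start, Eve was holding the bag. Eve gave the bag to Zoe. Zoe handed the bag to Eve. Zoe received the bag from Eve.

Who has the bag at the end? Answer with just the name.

Tracking the bag through each event:
Start: Eve has the bag.
After event 1: Zoe has the bag.
After event 2: Eve has the bag.
After event 3: Zoe has the bag.

Answer: Zoe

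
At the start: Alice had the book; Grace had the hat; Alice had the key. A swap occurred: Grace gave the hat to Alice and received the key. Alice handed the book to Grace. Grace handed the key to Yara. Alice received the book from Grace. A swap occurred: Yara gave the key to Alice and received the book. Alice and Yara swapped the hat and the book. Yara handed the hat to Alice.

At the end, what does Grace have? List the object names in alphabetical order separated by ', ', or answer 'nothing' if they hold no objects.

Answer: nothing

Derivation:
Tracking all object holders:
Start: book:Alice, hat:Grace, key:Alice
Event 1 (swap hat<->key: now hat:Alice, key:Grace). State: book:Alice, hat:Alice, key:Grace
Event 2 (give book: Alice -> Grace). State: book:Grace, hat:Alice, key:Grace
Event 3 (give key: Grace -> Yara). State: book:Grace, hat:Alice, key:Yara
Event 4 (give book: Grace -> Alice). State: book:Alice, hat:Alice, key:Yara
Event 5 (swap key<->book: now key:Alice, book:Yara). State: book:Yara, hat:Alice, key:Alice
Event 6 (swap hat<->book: now hat:Yara, book:Alice). State: book:Alice, hat:Yara, key:Alice
Event 7 (give hat: Yara -> Alice). State: book:Alice, hat:Alice, key:Alice

Final state: book:Alice, hat:Alice, key:Alice
Grace holds: (nothing).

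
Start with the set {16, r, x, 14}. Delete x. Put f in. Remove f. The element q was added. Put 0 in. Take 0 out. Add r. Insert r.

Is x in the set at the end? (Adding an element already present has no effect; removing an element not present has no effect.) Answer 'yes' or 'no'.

Tracking the set through each operation:
Start: {14, 16, r, x}
Event 1 (remove x): removed. Set: {14, 16, r}
Event 2 (add f): added. Set: {14, 16, f, r}
Event 3 (remove f): removed. Set: {14, 16, r}
Event 4 (add q): added. Set: {14, 16, q, r}
Event 5 (add 0): added. Set: {0, 14, 16, q, r}
Event 6 (remove 0): removed. Set: {14, 16, q, r}
Event 7 (add r): already present, no change. Set: {14, 16, q, r}
Event 8 (add r): already present, no change. Set: {14, 16, q, r}

Final set: {14, 16, q, r} (size 4)
x is NOT in the final set.

Answer: no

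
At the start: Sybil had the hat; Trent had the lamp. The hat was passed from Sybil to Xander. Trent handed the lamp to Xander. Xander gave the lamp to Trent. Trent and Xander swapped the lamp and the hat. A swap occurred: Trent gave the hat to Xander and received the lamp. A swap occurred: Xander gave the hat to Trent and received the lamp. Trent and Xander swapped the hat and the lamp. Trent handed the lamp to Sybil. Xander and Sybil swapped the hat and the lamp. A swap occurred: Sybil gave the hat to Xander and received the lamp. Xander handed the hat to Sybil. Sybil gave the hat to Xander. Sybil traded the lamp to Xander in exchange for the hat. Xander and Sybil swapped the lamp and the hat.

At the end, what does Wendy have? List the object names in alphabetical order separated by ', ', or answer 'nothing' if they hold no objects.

Tracking all object holders:
Start: hat:Sybil, lamp:Trent
Event 1 (give hat: Sybil -> Xander). State: hat:Xander, lamp:Trent
Event 2 (give lamp: Trent -> Xander). State: hat:Xander, lamp:Xander
Event 3 (give lamp: Xander -> Trent). State: hat:Xander, lamp:Trent
Event 4 (swap lamp<->hat: now lamp:Xander, hat:Trent). State: hat:Trent, lamp:Xander
Event 5 (swap hat<->lamp: now hat:Xander, lamp:Trent). State: hat:Xander, lamp:Trent
Event 6 (swap hat<->lamp: now hat:Trent, lamp:Xander). State: hat:Trent, lamp:Xander
Event 7 (swap hat<->lamp: now hat:Xander, lamp:Trent). State: hat:Xander, lamp:Trent
Event 8 (give lamp: Trent -> Sybil). State: hat:Xander, lamp:Sybil
Event 9 (swap hat<->lamp: now hat:Sybil, lamp:Xander). State: hat:Sybil, lamp:Xander
Event 10 (swap hat<->lamp: now hat:Xander, lamp:Sybil). State: hat:Xander, lamp:Sybil
Event 11 (give hat: Xander -> Sybil). State: hat:Sybil, lamp:Sybil
Event 12 (give hat: Sybil -> Xander). State: hat:Xander, lamp:Sybil
Event 13 (swap lamp<->hat: now lamp:Xander, hat:Sybil). State: hat:Sybil, lamp:Xander
Event 14 (swap lamp<->hat: now lamp:Sybil, hat:Xander). State: hat:Xander, lamp:Sybil

Final state: hat:Xander, lamp:Sybil
Wendy holds: (nothing).

Answer: nothing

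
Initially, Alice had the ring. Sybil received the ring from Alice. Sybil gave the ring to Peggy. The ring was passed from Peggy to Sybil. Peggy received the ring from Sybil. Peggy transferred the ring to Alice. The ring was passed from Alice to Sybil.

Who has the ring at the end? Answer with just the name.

Tracking the ring through each event:
Start: Alice has the ring.
After event 1: Sybil has the ring.
After event 2: Peggy has the ring.
After event 3: Sybil has the ring.
After event 4: Peggy has the ring.
After event 5: Alice has the ring.
After event 6: Sybil has the ring.

Answer: Sybil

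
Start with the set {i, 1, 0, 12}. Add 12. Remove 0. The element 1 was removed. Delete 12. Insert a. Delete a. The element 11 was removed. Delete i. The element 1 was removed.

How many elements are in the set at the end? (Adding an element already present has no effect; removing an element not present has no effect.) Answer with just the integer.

Answer: 0

Derivation:
Tracking the set through each operation:
Start: {0, 1, 12, i}
Event 1 (add 12): already present, no change. Set: {0, 1, 12, i}
Event 2 (remove 0): removed. Set: {1, 12, i}
Event 3 (remove 1): removed. Set: {12, i}
Event 4 (remove 12): removed. Set: {i}
Event 5 (add a): added. Set: {a, i}
Event 6 (remove a): removed. Set: {i}
Event 7 (remove 11): not present, no change. Set: {i}
Event 8 (remove i): removed. Set: {}
Event 9 (remove 1): not present, no change. Set: {}

Final set: {} (size 0)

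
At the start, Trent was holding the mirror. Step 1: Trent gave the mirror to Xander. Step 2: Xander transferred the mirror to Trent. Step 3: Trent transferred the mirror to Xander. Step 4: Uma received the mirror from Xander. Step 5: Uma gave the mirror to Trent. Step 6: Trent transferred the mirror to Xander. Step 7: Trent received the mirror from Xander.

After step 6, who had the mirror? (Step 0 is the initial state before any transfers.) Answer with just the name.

Answer: Xander

Derivation:
Tracking the mirror holder through step 6:
After step 0 (start): Trent
After step 1: Xander
After step 2: Trent
After step 3: Xander
After step 4: Uma
After step 5: Trent
After step 6: Xander

At step 6, the holder is Xander.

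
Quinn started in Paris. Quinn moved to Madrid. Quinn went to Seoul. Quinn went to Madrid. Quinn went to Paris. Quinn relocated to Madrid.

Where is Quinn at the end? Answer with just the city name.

Answer: Madrid

Derivation:
Tracking Quinn's location:
Start: Quinn is in Paris.
After move 1: Paris -> Madrid. Quinn is in Madrid.
After move 2: Madrid -> Seoul. Quinn is in Seoul.
After move 3: Seoul -> Madrid. Quinn is in Madrid.
After move 4: Madrid -> Paris. Quinn is in Paris.
After move 5: Paris -> Madrid. Quinn is in Madrid.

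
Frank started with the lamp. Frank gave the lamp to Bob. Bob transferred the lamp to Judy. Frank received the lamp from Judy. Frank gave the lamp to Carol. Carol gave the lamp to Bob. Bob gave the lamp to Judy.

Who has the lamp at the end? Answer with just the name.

Answer: Judy

Derivation:
Tracking the lamp through each event:
Start: Frank has the lamp.
After event 1: Bob has the lamp.
After event 2: Judy has the lamp.
After event 3: Frank has the lamp.
After event 4: Carol has the lamp.
After event 5: Bob has the lamp.
After event 6: Judy has the lamp.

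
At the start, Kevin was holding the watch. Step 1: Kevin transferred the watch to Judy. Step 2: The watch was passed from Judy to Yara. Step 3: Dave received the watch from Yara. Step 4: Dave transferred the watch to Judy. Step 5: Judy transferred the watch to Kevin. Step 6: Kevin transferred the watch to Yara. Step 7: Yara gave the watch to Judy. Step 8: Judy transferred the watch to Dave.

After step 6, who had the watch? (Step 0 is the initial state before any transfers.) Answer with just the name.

Answer: Yara

Derivation:
Tracking the watch holder through step 6:
After step 0 (start): Kevin
After step 1: Judy
After step 2: Yara
After step 3: Dave
After step 4: Judy
After step 5: Kevin
After step 6: Yara

At step 6, the holder is Yara.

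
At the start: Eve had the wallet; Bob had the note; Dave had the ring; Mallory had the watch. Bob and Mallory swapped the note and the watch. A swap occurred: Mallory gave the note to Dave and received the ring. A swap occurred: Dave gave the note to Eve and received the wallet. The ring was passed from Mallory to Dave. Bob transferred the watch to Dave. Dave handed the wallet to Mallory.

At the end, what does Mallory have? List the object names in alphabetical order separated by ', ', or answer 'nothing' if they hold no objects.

Answer: wallet

Derivation:
Tracking all object holders:
Start: wallet:Eve, note:Bob, ring:Dave, watch:Mallory
Event 1 (swap note<->watch: now note:Mallory, watch:Bob). State: wallet:Eve, note:Mallory, ring:Dave, watch:Bob
Event 2 (swap note<->ring: now note:Dave, ring:Mallory). State: wallet:Eve, note:Dave, ring:Mallory, watch:Bob
Event 3 (swap note<->wallet: now note:Eve, wallet:Dave). State: wallet:Dave, note:Eve, ring:Mallory, watch:Bob
Event 4 (give ring: Mallory -> Dave). State: wallet:Dave, note:Eve, ring:Dave, watch:Bob
Event 5 (give watch: Bob -> Dave). State: wallet:Dave, note:Eve, ring:Dave, watch:Dave
Event 6 (give wallet: Dave -> Mallory). State: wallet:Mallory, note:Eve, ring:Dave, watch:Dave

Final state: wallet:Mallory, note:Eve, ring:Dave, watch:Dave
Mallory holds: wallet.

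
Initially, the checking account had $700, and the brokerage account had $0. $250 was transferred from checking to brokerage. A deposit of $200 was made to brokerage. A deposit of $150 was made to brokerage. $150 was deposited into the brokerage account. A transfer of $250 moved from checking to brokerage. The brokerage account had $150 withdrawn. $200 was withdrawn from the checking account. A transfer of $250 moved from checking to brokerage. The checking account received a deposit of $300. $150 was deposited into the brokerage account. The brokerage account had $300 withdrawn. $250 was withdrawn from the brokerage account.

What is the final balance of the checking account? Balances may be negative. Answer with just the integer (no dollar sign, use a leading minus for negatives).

Tracking account balances step by step:
Start: checking=700, brokerage=0
Event 1 (transfer 250 checking -> brokerage): checking: 700 - 250 = 450, brokerage: 0 + 250 = 250. Balances: checking=450, brokerage=250
Event 2 (deposit 200 to brokerage): brokerage: 250 + 200 = 450. Balances: checking=450, brokerage=450
Event 3 (deposit 150 to brokerage): brokerage: 450 + 150 = 600. Balances: checking=450, brokerage=600
Event 4 (deposit 150 to brokerage): brokerage: 600 + 150 = 750. Balances: checking=450, brokerage=750
Event 5 (transfer 250 checking -> brokerage): checking: 450 - 250 = 200, brokerage: 750 + 250 = 1000. Balances: checking=200, brokerage=1000
Event 6 (withdraw 150 from brokerage): brokerage: 1000 - 150 = 850. Balances: checking=200, brokerage=850
Event 7 (withdraw 200 from checking): checking: 200 - 200 = 0. Balances: checking=0, brokerage=850
Event 8 (transfer 250 checking -> brokerage): checking: 0 - 250 = -250, brokerage: 850 + 250 = 1100. Balances: checking=-250, brokerage=1100
Event 9 (deposit 300 to checking): checking: -250 + 300 = 50. Balances: checking=50, brokerage=1100
Event 10 (deposit 150 to brokerage): brokerage: 1100 + 150 = 1250. Balances: checking=50, brokerage=1250
Event 11 (withdraw 300 from brokerage): brokerage: 1250 - 300 = 950. Balances: checking=50, brokerage=950
Event 12 (withdraw 250 from brokerage): brokerage: 950 - 250 = 700. Balances: checking=50, brokerage=700

Final balance of checking: 50

Answer: 50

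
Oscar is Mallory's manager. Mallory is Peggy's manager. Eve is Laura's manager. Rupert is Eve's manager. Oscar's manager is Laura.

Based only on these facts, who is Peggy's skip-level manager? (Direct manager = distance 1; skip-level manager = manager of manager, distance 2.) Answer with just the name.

Answer: Oscar

Derivation:
Reconstructing the manager chain from the given facts:
  Rupert -> Eve -> Laura -> Oscar -> Mallory -> Peggy
(each arrow means 'manager of the next')
Positions in the chain (0 = top):
  position of Rupert: 0
  position of Eve: 1
  position of Laura: 2
  position of Oscar: 3
  position of Mallory: 4
  position of Peggy: 5

Peggy is at position 5; the skip-level manager is 2 steps up the chain, i.e. position 3: Oscar.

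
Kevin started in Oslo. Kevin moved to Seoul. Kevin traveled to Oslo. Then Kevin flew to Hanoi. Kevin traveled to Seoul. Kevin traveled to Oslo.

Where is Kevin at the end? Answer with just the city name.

Answer: Oslo

Derivation:
Tracking Kevin's location:
Start: Kevin is in Oslo.
After move 1: Oslo -> Seoul. Kevin is in Seoul.
After move 2: Seoul -> Oslo. Kevin is in Oslo.
After move 3: Oslo -> Hanoi. Kevin is in Hanoi.
After move 4: Hanoi -> Seoul. Kevin is in Seoul.
After move 5: Seoul -> Oslo. Kevin is in Oslo.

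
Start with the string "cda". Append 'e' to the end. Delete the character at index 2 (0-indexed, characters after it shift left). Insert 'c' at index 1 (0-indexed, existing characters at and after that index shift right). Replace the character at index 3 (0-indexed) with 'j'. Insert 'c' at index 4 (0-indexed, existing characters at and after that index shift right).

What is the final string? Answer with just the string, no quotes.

Answer: ccdjc

Derivation:
Applying each edit step by step:
Start: "cda"
Op 1 (append 'e'): "cda" -> "cdae"
Op 2 (delete idx 2 = 'a'): "cdae" -> "cde"
Op 3 (insert 'c' at idx 1): "cde" -> "ccde"
Op 4 (replace idx 3: 'e' -> 'j'): "ccde" -> "ccdj"
Op 5 (insert 'c' at idx 4): "ccdj" -> "ccdjc"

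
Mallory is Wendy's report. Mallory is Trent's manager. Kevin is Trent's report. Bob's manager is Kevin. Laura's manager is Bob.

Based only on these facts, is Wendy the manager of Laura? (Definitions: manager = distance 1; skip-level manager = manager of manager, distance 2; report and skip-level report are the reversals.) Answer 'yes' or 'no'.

Reconstructing the manager chain from the given facts:
  Wendy -> Mallory -> Trent -> Kevin -> Bob -> Laura
(each arrow means 'manager of the next')
Positions in the chain (0 = top):
  position of Wendy: 0
  position of Mallory: 1
  position of Trent: 2
  position of Kevin: 3
  position of Bob: 4
  position of Laura: 5

Wendy is at position 0, Laura is at position 5; signed distance (j - i) = 5.
'manager' requires j - i = 1. Actual distance is 5, so the relation does NOT hold.

Answer: no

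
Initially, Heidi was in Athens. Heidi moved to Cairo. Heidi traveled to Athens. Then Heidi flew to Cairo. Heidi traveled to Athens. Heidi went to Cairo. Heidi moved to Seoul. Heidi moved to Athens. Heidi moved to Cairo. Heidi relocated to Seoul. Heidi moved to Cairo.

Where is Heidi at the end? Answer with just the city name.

Tracking Heidi's location:
Start: Heidi is in Athens.
After move 1: Athens -> Cairo. Heidi is in Cairo.
After move 2: Cairo -> Athens. Heidi is in Athens.
After move 3: Athens -> Cairo. Heidi is in Cairo.
After move 4: Cairo -> Athens. Heidi is in Athens.
After move 5: Athens -> Cairo. Heidi is in Cairo.
After move 6: Cairo -> Seoul. Heidi is in Seoul.
After move 7: Seoul -> Athens. Heidi is in Athens.
After move 8: Athens -> Cairo. Heidi is in Cairo.
After move 9: Cairo -> Seoul. Heidi is in Seoul.
After move 10: Seoul -> Cairo. Heidi is in Cairo.

Answer: Cairo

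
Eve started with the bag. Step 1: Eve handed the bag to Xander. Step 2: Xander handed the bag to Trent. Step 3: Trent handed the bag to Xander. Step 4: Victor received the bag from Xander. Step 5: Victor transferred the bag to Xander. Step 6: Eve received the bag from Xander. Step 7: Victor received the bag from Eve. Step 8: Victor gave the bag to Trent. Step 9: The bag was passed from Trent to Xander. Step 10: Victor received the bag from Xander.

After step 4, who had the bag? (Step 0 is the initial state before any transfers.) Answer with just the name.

Answer: Victor

Derivation:
Tracking the bag holder through step 4:
After step 0 (start): Eve
After step 1: Xander
After step 2: Trent
After step 3: Xander
After step 4: Victor

At step 4, the holder is Victor.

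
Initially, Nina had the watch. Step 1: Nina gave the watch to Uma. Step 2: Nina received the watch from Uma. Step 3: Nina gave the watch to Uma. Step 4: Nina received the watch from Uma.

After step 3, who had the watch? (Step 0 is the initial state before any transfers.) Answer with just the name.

Answer: Uma

Derivation:
Tracking the watch holder through step 3:
After step 0 (start): Nina
After step 1: Uma
After step 2: Nina
After step 3: Uma

At step 3, the holder is Uma.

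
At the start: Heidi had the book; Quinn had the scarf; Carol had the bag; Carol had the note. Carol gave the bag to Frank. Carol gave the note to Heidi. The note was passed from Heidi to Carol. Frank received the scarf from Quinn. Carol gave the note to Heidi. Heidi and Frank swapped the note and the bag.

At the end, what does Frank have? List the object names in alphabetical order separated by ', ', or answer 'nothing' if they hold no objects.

Tracking all object holders:
Start: book:Heidi, scarf:Quinn, bag:Carol, note:Carol
Event 1 (give bag: Carol -> Frank). State: book:Heidi, scarf:Quinn, bag:Frank, note:Carol
Event 2 (give note: Carol -> Heidi). State: book:Heidi, scarf:Quinn, bag:Frank, note:Heidi
Event 3 (give note: Heidi -> Carol). State: book:Heidi, scarf:Quinn, bag:Frank, note:Carol
Event 4 (give scarf: Quinn -> Frank). State: book:Heidi, scarf:Frank, bag:Frank, note:Carol
Event 5 (give note: Carol -> Heidi). State: book:Heidi, scarf:Frank, bag:Frank, note:Heidi
Event 6 (swap note<->bag: now note:Frank, bag:Heidi). State: book:Heidi, scarf:Frank, bag:Heidi, note:Frank

Final state: book:Heidi, scarf:Frank, bag:Heidi, note:Frank
Frank holds: note, scarf.

Answer: note, scarf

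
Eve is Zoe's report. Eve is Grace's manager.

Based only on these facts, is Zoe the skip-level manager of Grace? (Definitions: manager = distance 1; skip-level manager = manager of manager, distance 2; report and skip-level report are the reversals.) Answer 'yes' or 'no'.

Answer: yes

Derivation:
Reconstructing the manager chain from the given facts:
  Zoe -> Eve -> Grace
(each arrow means 'manager of the next')
Positions in the chain (0 = top):
  position of Zoe: 0
  position of Eve: 1
  position of Grace: 2

Zoe is at position 0, Grace is at position 2; signed distance (j - i) = 2.
'skip-level manager' requires j - i = 2. Actual distance is 2, so the relation HOLDS.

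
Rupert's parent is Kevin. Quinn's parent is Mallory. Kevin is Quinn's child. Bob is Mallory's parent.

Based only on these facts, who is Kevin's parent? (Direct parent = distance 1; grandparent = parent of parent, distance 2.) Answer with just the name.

Answer: Quinn

Derivation:
Reconstructing the parent chain from the given facts:
  Bob -> Mallory -> Quinn -> Kevin -> Rupert
(each arrow means 'parent of the next')
Positions in the chain (0 = top):
  position of Bob: 0
  position of Mallory: 1
  position of Quinn: 2
  position of Kevin: 3
  position of Rupert: 4

Kevin is at position 3; the parent is 1 step up the chain, i.e. position 2: Quinn.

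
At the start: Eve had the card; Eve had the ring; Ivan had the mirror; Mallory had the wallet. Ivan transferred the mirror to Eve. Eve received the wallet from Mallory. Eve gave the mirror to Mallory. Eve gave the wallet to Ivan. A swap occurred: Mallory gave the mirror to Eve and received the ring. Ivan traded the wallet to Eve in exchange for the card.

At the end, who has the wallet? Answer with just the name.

Answer: Eve

Derivation:
Tracking all object holders:
Start: card:Eve, ring:Eve, mirror:Ivan, wallet:Mallory
Event 1 (give mirror: Ivan -> Eve). State: card:Eve, ring:Eve, mirror:Eve, wallet:Mallory
Event 2 (give wallet: Mallory -> Eve). State: card:Eve, ring:Eve, mirror:Eve, wallet:Eve
Event 3 (give mirror: Eve -> Mallory). State: card:Eve, ring:Eve, mirror:Mallory, wallet:Eve
Event 4 (give wallet: Eve -> Ivan). State: card:Eve, ring:Eve, mirror:Mallory, wallet:Ivan
Event 5 (swap mirror<->ring: now mirror:Eve, ring:Mallory). State: card:Eve, ring:Mallory, mirror:Eve, wallet:Ivan
Event 6 (swap wallet<->card: now wallet:Eve, card:Ivan). State: card:Ivan, ring:Mallory, mirror:Eve, wallet:Eve

Final state: card:Ivan, ring:Mallory, mirror:Eve, wallet:Eve
The wallet is held by Eve.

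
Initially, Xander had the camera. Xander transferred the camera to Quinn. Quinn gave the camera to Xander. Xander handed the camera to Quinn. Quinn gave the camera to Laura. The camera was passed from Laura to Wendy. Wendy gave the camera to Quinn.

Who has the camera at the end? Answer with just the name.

Tracking the camera through each event:
Start: Xander has the camera.
After event 1: Quinn has the camera.
After event 2: Xander has the camera.
After event 3: Quinn has the camera.
After event 4: Laura has the camera.
After event 5: Wendy has the camera.
After event 6: Quinn has the camera.

Answer: Quinn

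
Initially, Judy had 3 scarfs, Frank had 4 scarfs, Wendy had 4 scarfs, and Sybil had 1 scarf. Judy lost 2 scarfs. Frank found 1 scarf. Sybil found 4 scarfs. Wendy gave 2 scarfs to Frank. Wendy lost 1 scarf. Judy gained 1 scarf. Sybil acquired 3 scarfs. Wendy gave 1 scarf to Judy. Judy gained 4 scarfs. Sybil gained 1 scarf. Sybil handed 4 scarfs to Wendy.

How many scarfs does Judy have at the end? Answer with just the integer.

Tracking counts step by step:
Start: Judy=3, Frank=4, Wendy=4, Sybil=1
Event 1 (Judy -2): Judy: 3 -> 1. State: Judy=1, Frank=4, Wendy=4, Sybil=1
Event 2 (Frank +1): Frank: 4 -> 5. State: Judy=1, Frank=5, Wendy=4, Sybil=1
Event 3 (Sybil +4): Sybil: 1 -> 5. State: Judy=1, Frank=5, Wendy=4, Sybil=5
Event 4 (Wendy -> Frank, 2): Wendy: 4 -> 2, Frank: 5 -> 7. State: Judy=1, Frank=7, Wendy=2, Sybil=5
Event 5 (Wendy -1): Wendy: 2 -> 1. State: Judy=1, Frank=7, Wendy=1, Sybil=5
Event 6 (Judy +1): Judy: 1 -> 2. State: Judy=2, Frank=7, Wendy=1, Sybil=5
Event 7 (Sybil +3): Sybil: 5 -> 8. State: Judy=2, Frank=7, Wendy=1, Sybil=8
Event 8 (Wendy -> Judy, 1): Wendy: 1 -> 0, Judy: 2 -> 3. State: Judy=3, Frank=7, Wendy=0, Sybil=8
Event 9 (Judy +4): Judy: 3 -> 7. State: Judy=7, Frank=7, Wendy=0, Sybil=8
Event 10 (Sybil +1): Sybil: 8 -> 9. State: Judy=7, Frank=7, Wendy=0, Sybil=9
Event 11 (Sybil -> Wendy, 4): Sybil: 9 -> 5, Wendy: 0 -> 4. State: Judy=7, Frank=7, Wendy=4, Sybil=5

Judy's final count: 7

Answer: 7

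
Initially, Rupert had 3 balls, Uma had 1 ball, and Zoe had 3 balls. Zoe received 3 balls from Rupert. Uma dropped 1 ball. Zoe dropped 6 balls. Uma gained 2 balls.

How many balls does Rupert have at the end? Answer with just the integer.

Tracking counts step by step:
Start: Rupert=3, Uma=1, Zoe=3
Event 1 (Rupert -> Zoe, 3): Rupert: 3 -> 0, Zoe: 3 -> 6. State: Rupert=0, Uma=1, Zoe=6
Event 2 (Uma -1): Uma: 1 -> 0. State: Rupert=0, Uma=0, Zoe=6
Event 3 (Zoe -6): Zoe: 6 -> 0. State: Rupert=0, Uma=0, Zoe=0
Event 4 (Uma +2): Uma: 0 -> 2. State: Rupert=0, Uma=2, Zoe=0

Rupert's final count: 0

Answer: 0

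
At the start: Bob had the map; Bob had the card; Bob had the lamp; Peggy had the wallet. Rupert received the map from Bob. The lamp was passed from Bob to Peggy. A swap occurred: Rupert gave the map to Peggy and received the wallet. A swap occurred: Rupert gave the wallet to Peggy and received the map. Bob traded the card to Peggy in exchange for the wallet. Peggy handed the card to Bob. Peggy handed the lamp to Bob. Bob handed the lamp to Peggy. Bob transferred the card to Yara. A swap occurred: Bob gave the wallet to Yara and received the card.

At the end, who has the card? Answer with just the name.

Answer: Bob

Derivation:
Tracking all object holders:
Start: map:Bob, card:Bob, lamp:Bob, wallet:Peggy
Event 1 (give map: Bob -> Rupert). State: map:Rupert, card:Bob, lamp:Bob, wallet:Peggy
Event 2 (give lamp: Bob -> Peggy). State: map:Rupert, card:Bob, lamp:Peggy, wallet:Peggy
Event 3 (swap map<->wallet: now map:Peggy, wallet:Rupert). State: map:Peggy, card:Bob, lamp:Peggy, wallet:Rupert
Event 4 (swap wallet<->map: now wallet:Peggy, map:Rupert). State: map:Rupert, card:Bob, lamp:Peggy, wallet:Peggy
Event 5 (swap card<->wallet: now card:Peggy, wallet:Bob). State: map:Rupert, card:Peggy, lamp:Peggy, wallet:Bob
Event 6 (give card: Peggy -> Bob). State: map:Rupert, card:Bob, lamp:Peggy, wallet:Bob
Event 7 (give lamp: Peggy -> Bob). State: map:Rupert, card:Bob, lamp:Bob, wallet:Bob
Event 8 (give lamp: Bob -> Peggy). State: map:Rupert, card:Bob, lamp:Peggy, wallet:Bob
Event 9 (give card: Bob -> Yara). State: map:Rupert, card:Yara, lamp:Peggy, wallet:Bob
Event 10 (swap wallet<->card: now wallet:Yara, card:Bob). State: map:Rupert, card:Bob, lamp:Peggy, wallet:Yara

Final state: map:Rupert, card:Bob, lamp:Peggy, wallet:Yara
The card is held by Bob.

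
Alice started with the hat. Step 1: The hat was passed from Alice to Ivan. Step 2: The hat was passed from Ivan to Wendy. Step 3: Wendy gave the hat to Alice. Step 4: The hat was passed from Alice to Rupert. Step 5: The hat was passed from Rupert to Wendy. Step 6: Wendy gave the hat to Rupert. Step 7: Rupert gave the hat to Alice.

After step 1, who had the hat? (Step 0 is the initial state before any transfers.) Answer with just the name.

Answer: Ivan

Derivation:
Tracking the hat holder through step 1:
After step 0 (start): Alice
After step 1: Ivan

At step 1, the holder is Ivan.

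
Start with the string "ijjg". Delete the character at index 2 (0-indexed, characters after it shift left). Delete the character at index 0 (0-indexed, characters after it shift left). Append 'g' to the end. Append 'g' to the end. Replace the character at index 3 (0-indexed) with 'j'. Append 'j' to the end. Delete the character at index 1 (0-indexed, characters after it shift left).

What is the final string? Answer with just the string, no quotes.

Answer: jgjj

Derivation:
Applying each edit step by step:
Start: "ijjg"
Op 1 (delete idx 2 = 'j'): "ijjg" -> "ijg"
Op 2 (delete idx 0 = 'i'): "ijg" -> "jg"
Op 3 (append 'g'): "jg" -> "jgg"
Op 4 (append 'g'): "jgg" -> "jggg"
Op 5 (replace idx 3: 'g' -> 'j'): "jggg" -> "jggj"
Op 6 (append 'j'): "jggj" -> "jggjj"
Op 7 (delete idx 1 = 'g'): "jggjj" -> "jgjj"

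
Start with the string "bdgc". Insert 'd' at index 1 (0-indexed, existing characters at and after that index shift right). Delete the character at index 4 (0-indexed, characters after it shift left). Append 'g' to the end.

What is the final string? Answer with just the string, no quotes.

Applying each edit step by step:
Start: "bdgc"
Op 1 (insert 'd' at idx 1): "bdgc" -> "bddgc"
Op 2 (delete idx 4 = 'c'): "bddgc" -> "bddg"
Op 3 (append 'g'): "bddg" -> "bddgg"

Answer: bddgg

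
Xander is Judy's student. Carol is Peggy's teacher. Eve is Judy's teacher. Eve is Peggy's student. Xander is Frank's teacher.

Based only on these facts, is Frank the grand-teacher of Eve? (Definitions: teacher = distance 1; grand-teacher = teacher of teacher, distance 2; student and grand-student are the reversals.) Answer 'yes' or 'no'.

Answer: no

Derivation:
Reconstructing the teacher chain from the given facts:
  Carol -> Peggy -> Eve -> Judy -> Xander -> Frank
(each arrow means 'teacher of the next')
Positions in the chain (0 = top):
  position of Carol: 0
  position of Peggy: 1
  position of Eve: 2
  position of Judy: 3
  position of Xander: 4
  position of Frank: 5

Frank is at position 5, Eve is at position 2; signed distance (j - i) = -3.
'grand-teacher' requires j - i = 2. Actual distance is -3, so the relation does NOT hold.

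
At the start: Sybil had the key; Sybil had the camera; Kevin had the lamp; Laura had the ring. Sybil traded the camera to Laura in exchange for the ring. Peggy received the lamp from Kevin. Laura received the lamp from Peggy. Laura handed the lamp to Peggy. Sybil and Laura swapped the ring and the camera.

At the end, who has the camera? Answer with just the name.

Tracking all object holders:
Start: key:Sybil, camera:Sybil, lamp:Kevin, ring:Laura
Event 1 (swap camera<->ring: now camera:Laura, ring:Sybil). State: key:Sybil, camera:Laura, lamp:Kevin, ring:Sybil
Event 2 (give lamp: Kevin -> Peggy). State: key:Sybil, camera:Laura, lamp:Peggy, ring:Sybil
Event 3 (give lamp: Peggy -> Laura). State: key:Sybil, camera:Laura, lamp:Laura, ring:Sybil
Event 4 (give lamp: Laura -> Peggy). State: key:Sybil, camera:Laura, lamp:Peggy, ring:Sybil
Event 5 (swap ring<->camera: now ring:Laura, camera:Sybil). State: key:Sybil, camera:Sybil, lamp:Peggy, ring:Laura

Final state: key:Sybil, camera:Sybil, lamp:Peggy, ring:Laura
The camera is held by Sybil.

Answer: Sybil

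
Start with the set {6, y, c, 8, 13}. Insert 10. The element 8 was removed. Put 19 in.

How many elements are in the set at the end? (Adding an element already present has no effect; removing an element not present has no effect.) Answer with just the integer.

Tracking the set through each operation:
Start: {13, 6, 8, c, y}
Event 1 (add 10): added. Set: {10, 13, 6, 8, c, y}
Event 2 (remove 8): removed. Set: {10, 13, 6, c, y}
Event 3 (add 19): added. Set: {10, 13, 19, 6, c, y}

Final set: {10, 13, 19, 6, c, y} (size 6)

Answer: 6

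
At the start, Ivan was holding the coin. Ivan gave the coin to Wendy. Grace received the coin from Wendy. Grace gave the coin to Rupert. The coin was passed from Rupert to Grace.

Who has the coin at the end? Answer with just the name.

Answer: Grace

Derivation:
Tracking the coin through each event:
Start: Ivan has the coin.
After event 1: Wendy has the coin.
After event 2: Grace has the coin.
After event 3: Rupert has the coin.
After event 4: Grace has the coin.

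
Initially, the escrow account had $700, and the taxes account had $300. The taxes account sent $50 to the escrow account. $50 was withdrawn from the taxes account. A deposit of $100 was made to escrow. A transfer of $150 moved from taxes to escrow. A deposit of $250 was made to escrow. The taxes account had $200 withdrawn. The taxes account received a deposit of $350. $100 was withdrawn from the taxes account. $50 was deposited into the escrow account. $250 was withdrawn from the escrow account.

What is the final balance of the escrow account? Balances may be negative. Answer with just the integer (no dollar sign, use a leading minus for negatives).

Answer: 1050

Derivation:
Tracking account balances step by step:
Start: escrow=700, taxes=300
Event 1 (transfer 50 taxes -> escrow): taxes: 300 - 50 = 250, escrow: 700 + 50 = 750. Balances: escrow=750, taxes=250
Event 2 (withdraw 50 from taxes): taxes: 250 - 50 = 200. Balances: escrow=750, taxes=200
Event 3 (deposit 100 to escrow): escrow: 750 + 100 = 850. Balances: escrow=850, taxes=200
Event 4 (transfer 150 taxes -> escrow): taxes: 200 - 150 = 50, escrow: 850 + 150 = 1000. Balances: escrow=1000, taxes=50
Event 5 (deposit 250 to escrow): escrow: 1000 + 250 = 1250. Balances: escrow=1250, taxes=50
Event 6 (withdraw 200 from taxes): taxes: 50 - 200 = -150. Balances: escrow=1250, taxes=-150
Event 7 (deposit 350 to taxes): taxes: -150 + 350 = 200. Balances: escrow=1250, taxes=200
Event 8 (withdraw 100 from taxes): taxes: 200 - 100 = 100. Balances: escrow=1250, taxes=100
Event 9 (deposit 50 to escrow): escrow: 1250 + 50 = 1300. Balances: escrow=1300, taxes=100
Event 10 (withdraw 250 from escrow): escrow: 1300 - 250 = 1050. Balances: escrow=1050, taxes=100

Final balance of escrow: 1050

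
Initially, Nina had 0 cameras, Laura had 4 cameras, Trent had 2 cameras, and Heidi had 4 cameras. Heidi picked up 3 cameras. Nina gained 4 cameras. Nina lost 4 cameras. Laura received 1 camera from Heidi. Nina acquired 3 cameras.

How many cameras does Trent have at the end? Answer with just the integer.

Tracking counts step by step:
Start: Nina=0, Laura=4, Trent=2, Heidi=4
Event 1 (Heidi +3): Heidi: 4 -> 7. State: Nina=0, Laura=4, Trent=2, Heidi=7
Event 2 (Nina +4): Nina: 0 -> 4. State: Nina=4, Laura=4, Trent=2, Heidi=7
Event 3 (Nina -4): Nina: 4 -> 0. State: Nina=0, Laura=4, Trent=2, Heidi=7
Event 4 (Heidi -> Laura, 1): Heidi: 7 -> 6, Laura: 4 -> 5. State: Nina=0, Laura=5, Trent=2, Heidi=6
Event 5 (Nina +3): Nina: 0 -> 3. State: Nina=3, Laura=5, Trent=2, Heidi=6

Trent's final count: 2

Answer: 2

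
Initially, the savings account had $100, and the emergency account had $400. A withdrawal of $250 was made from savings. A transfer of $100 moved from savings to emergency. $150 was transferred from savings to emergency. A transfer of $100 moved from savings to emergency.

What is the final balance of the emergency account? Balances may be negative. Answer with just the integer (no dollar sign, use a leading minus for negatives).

Answer: 750

Derivation:
Tracking account balances step by step:
Start: savings=100, emergency=400
Event 1 (withdraw 250 from savings): savings: 100 - 250 = -150. Balances: savings=-150, emergency=400
Event 2 (transfer 100 savings -> emergency): savings: -150 - 100 = -250, emergency: 400 + 100 = 500. Balances: savings=-250, emergency=500
Event 3 (transfer 150 savings -> emergency): savings: -250 - 150 = -400, emergency: 500 + 150 = 650. Balances: savings=-400, emergency=650
Event 4 (transfer 100 savings -> emergency): savings: -400 - 100 = -500, emergency: 650 + 100 = 750. Balances: savings=-500, emergency=750

Final balance of emergency: 750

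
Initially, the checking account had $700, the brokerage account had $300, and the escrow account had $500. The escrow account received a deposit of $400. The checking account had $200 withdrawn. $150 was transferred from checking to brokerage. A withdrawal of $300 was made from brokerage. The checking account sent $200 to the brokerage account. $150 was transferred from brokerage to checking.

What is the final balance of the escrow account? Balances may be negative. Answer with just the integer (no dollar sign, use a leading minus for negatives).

Answer: 900

Derivation:
Tracking account balances step by step:
Start: checking=700, brokerage=300, escrow=500
Event 1 (deposit 400 to escrow): escrow: 500 + 400 = 900. Balances: checking=700, brokerage=300, escrow=900
Event 2 (withdraw 200 from checking): checking: 700 - 200 = 500. Balances: checking=500, brokerage=300, escrow=900
Event 3 (transfer 150 checking -> brokerage): checking: 500 - 150 = 350, brokerage: 300 + 150 = 450. Balances: checking=350, brokerage=450, escrow=900
Event 4 (withdraw 300 from brokerage): brokerage: 450 - 300 = 150. Balances: checking=350, brokerage=150, escrow=900
Event 5 (transfer 200 checking -> brokerage): checking: 350 - 200 = 150, brokerage: 150 + 200 = 350. Balances: checking=150, brokerage=350, escrow=900
Event 6 (transfer 150 brokerage -> checking): brokerage: 350 - 150 = 200, checking: 150 + 150 = 300. Balances: checking=300, brokerage=200, escrow=900

Final balance of escrow: 900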